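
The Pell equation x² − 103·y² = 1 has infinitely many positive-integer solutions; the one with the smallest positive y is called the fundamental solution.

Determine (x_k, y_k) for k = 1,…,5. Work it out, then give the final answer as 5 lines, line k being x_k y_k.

227528 22419
103537981567 10201900464
47115579739725224 4642436017523565
21440227253936863550977 2112568364380001494176
9756504053220377800313664488 961336909616663523916230291

d=103: √d = [10; 6,1,2,1,1,9,1,1,2,1,6,20] (ℓ=12, even), read p_11/q_11
a_0=10:  p_0=10·1+0=10,  q_0=10·0+1=1
a_1=6:  p_1=6·10+1=61,  q_1=6·1+0=6
…
a_4=1:  p_4=1·203+71=274,  q_4=1·20+7=27
a_5=1:  p_5=1·274+203=477,  q_5=1·27+20=47
a_6=9:  p_6=9·477+274=4567,  q_6=9·47+27=450
a_7=1:  p_7=1·4567+477=5044,  q_7=1·450+47=497
a_8=1:  p_8=1·5044+4567=9611,  q_8=1·497+450=947
…
a_10=1:  p_10=1·24266+9611=33877,  q_10=1·2391+947=3338
a_11=6:  p_11=6·33877+24266=227528,  q_11=6·3338+2391=22419
→ (227528, 22419).  Check: 227528²=51768990784, 103·22419²=51768990783, difference 1.
k=2:  x_2 = 227528·227528+103·22419·22419 = 103537981567,  y_2 = 227528·22419+22419·227528 = 10201900464
k=3:  x_3 = 227528·103537981567+103·22419·10201900464 = 47115579739725224,  y_3 = 227528·10201900464+22419·103537981567 = 4642436017523565
k=4:  x_4 = 227528·47115579739725224+103·22419·4642436017523565 = 21440227253936863550977,  y_4 = 227528·4642436017523565+22419·47115579739725224 = 2112568364380001494176
k=5:  x_5 = 227528·21440227253936863550977+103·22419·2112568364380001494176 = 9756504053220377800313664488,  y_5 = 227528·2112568364380001494176+22419·21440227253936863550977 = 961336909616663523916230291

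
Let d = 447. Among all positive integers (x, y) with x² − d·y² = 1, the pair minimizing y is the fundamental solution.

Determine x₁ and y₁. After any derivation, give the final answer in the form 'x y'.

148 7

[21; 7,42] for √447; ℓ=2 ⇒ convergent index 1
k=0  a_k=21  p_k/q_k = 21/1
k=1  a_k=7  p_k/q_k = 148/7
(x₁, y₁) = (148, 7);  148² − 447·7² = 1 ✓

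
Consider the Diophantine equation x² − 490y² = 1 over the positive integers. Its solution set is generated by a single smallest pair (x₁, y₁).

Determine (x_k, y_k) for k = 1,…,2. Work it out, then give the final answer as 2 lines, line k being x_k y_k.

[22; 7,2,1,4,4,4,1,2,7,44] for √490; ℓ=10 ⇒ convergent index 9
i=0: a=22 ⇒ p=22, q=1
…
i=2: a=2 ⇒ p=332, q=15
…
i=4: a=4 ⇒ p=2280, q=103
…
i=6: a=4 ⇒ p=40708, q=1839
…
i=8: a=2 ⇒ p=141338, q=6385
i=9: a=7 ⇒ p=1039681, q=46968
→ (1039681, 46968).  Check: 1039681²=1080936581761, 490·46968²=1080936581760, difference 1.
(x_2, y_2) = (1039681·1039681 + 490·46968·46968, 1039681·46968 + 46968·1039681) = (2161873163521, 97663474416)

1039681 46968
2161873163521 97663474416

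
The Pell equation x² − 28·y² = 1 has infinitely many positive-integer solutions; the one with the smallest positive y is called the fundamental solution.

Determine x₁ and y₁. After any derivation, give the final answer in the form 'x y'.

√28 = [5; 3,2,3,10, …], period ℓ=4 (even) → k=3
i=0: a=5 ⇒ p=5, q=1
i=1: a=3 ⇒ p=16, q=3
i=2: a=2 ⇒ p=37, q=7
i=3: a=3 ⇒ p=127, q=24
→ (127, 24).  Check: 127²=16129, 28·24²=16128, difference 1.

127 24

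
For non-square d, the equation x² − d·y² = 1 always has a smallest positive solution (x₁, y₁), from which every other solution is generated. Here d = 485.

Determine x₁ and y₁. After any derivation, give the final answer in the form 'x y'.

√485 = [22; 44, …], period ℓ=1 (odd) → k=1
i=0: a=22 ⇒ p=22, q=1
i=1: a=44 ⇒ p=969, q=44
(x₁, y₁) = (969, 44);  969² − 485·44² = 1 ✓

969 44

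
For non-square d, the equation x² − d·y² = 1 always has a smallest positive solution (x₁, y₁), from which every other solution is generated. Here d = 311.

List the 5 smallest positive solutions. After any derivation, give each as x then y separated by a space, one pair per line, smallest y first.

√311 → a₀=17, period (1,1,1,2,1,…,1,1,34); ℓ=16 even so k=15
a_0=17:  p_0=17·1+0=17,  q_0=17·0+1=1
a_1=1:  p_1=1·17+1=18,  q_1=1·1+0=1
a_2=1:  p_2=1·18+17=35,  q_2=1·1+1=2
a_3=1:  p_3=1·35+18=53,  q_3=1·2+1=3
…
a_5=1:  p_5=1·141+53=194,  q_5=1·8+3=11
…
a_7=3:  p_7=3·1305+194=4109,  q_7=3·74+11=233
a_8=17:  p_8=17·4109+1305=71158,  q_8=17·233+74=4035
a_9=3:  p_9=3·71158+4109=217583,  q_9=3·4035+233=12338
a_10=6:  p_10=6·217583+71158=1376656,  q_10=6·12338+4035=78063
…
a_12=2:  p_12=2·1594239+1376656=4565134,  q_12=2·90401+78063=258865
a_13=1:  p_13=1·4565134+1594239=6159373,  q_13=1·258865+90401=349266
a_14=1:  p_14=1·6159373+4565134=10724507,  q_14=1·349266+258865=608131
a_15=1:  p_15=1·10724507+6159373=16883880,  q_15=1·608131+349266=957397
(x₁, y₁) = (16883880, 957397);  16883880² − 311·957397² = 1 ✓
(x_2, y_2) = (16883880·16883880 + 311·957397·957397, 16883880·957397 + 957397·16883880) = (570130807708799, 32329152120720)
(x_3, y_3) = (16883880·570130807708799 + 311·957397·32329152120720, 16883880·32329152120720 + 957397·570130807708799) = (19252040283316857636360, 1091683049815963029803)
(x_4, y_4) = (16883880·19252040283316857636360 + 311·957397·1091683049815963029803, 16883880·1091683049815963029803 + 957397·19252040283316857636360) = (650098275797375082487964044801, 36863691222253451430108430560)
(x_5, y_5) = (16883880·650098275797375082487964044801 + 311·957397·36863691222253451430108430560, 16883880·36863691222253451430108430560 + 957397·650098275797375082487964044801) = (21952362553539551163393489436611779400, 1244804277907160115380508441163715797)

16883880 957397
570130807708799 32329152120720
19252040283316857636360 1091683049815963029803
650098275797375082487964044801 36863691222253451430108430560
21952362553539551163393489436611779400 1244804277907160115380508441163715797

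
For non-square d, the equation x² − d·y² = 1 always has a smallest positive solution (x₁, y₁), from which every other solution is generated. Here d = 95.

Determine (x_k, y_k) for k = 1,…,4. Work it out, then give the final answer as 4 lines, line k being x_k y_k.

√95 = [9; 1,2,1,18, …], period ℓ=4 (even) → k=3
a_0=9:  p_0=9·1+0=9,  q_0=9·0+1=1
a_1=1:  p_1=1·9+1=10,  q_1=1·1+0=1
a_2=2:  p_2=2·10+9=29,  q_2=2·1+1=3
a_3=1:  p_3=1·29+10=39,  q_3=1·3+1=4
(x₁, y₁) = (39, 4);  39² − 95·4² = 1 ✓
k=2:  x_2 = 39·39+95·4·4 = 3041,  y_2 = 39·4+4·39 = 312
k=3:  x_3 = 39·3041+95·4·312 = 237159,  y_3 = 39·312+4·3041 = 24332
k=4:  x_4 = 39·237159+95·4·24332 = 18495361,  y_4 = 39·24332+4·237159 = 1897584

39 4
3041 312
237159 24332
18495361 1897584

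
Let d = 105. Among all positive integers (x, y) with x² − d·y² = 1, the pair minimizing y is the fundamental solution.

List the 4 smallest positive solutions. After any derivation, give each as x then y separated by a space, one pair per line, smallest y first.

41 4
3361 328
275561 26892
22592641 2204816

√105 = [10; 4,20, …], period ℓ=2 (even) → k=1
step 0: (10, 1)  from 10·(1,0) + (0,1)
step 1: (41, 4)  from 4·(10,1) + (1,0)
(x₁, y₁) = (41, 4);  41² − 105·4² = 1 ✓
k=2:  x_2 = 41·41+105·4·4 = 3361,  y_2 = 41·4+4·41 = 328
k=3:  x_3 = 41·3361+105·4·328 = 275561,  y_3 = 41·328+4·3361 = 26892
k=4:  x_4 = 41·275561+105·4·26892 = 22592641,  y_4 = 41·26892+4·275561 = 2204816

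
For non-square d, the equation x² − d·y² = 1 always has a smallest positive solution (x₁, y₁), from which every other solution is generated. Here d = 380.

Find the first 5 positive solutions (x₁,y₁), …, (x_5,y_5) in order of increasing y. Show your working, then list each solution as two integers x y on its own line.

[19; 2,38] for √380; ℓ=2 ⇒ convergent index 1
k=0  a_k=19  p_k/q_k = 19/1
k=1  a_k=2  p_k/q_k = 39/2
fundamental: x₁=39, y₁=2  (since 1521 − 380·4 = 1)
k=2:  x_2 = 39·39+380·2·2 = 3041,  y_2 = 39·2+2·39 = 156
k=3:  x_3 = 39·3041+380·2·156 = 237159,  y_3 = 39·156+2·3041 = 12166
k=4:  x_4 = 39·237159+380·2·12166 = 18495361,  y_4 = 39·12166+2·237159 = 948792
k=5:  x_5 = 39·18495361+380·2·948792 = 1442400999,  y_5 = 39·948792+2·18495361 = 73993610

39 2
3041 156
237159 12166
18495361 948792
1442400999 73993610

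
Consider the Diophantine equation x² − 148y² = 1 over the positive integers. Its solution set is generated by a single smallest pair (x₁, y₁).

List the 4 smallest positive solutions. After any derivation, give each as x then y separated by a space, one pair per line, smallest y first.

73 6
10657 876
1555849 127890
227143297 18671064

√148 → a₀=12, period (6,24); ℓ=2 even so k=1
step 0: (12, 1)  from 12·(1,0) + (0,1)
step 1: (73, 6)  from 6·(12,1) + (1,0)
fundamental: x₁=73, y₁=6  (since 5329 − 148·36 = 1)
n=2: (73,6)∘(73,6) = (73·73+148·6·6, 73·6+6·73) = (10657,876)
n=3: (10657,876)∘(73,6) = (73·10657+148·6·876, 73·876+6·10657) = (1555849,127890)
n=4: (1555849,127890)∘(73,6) = (73·1555849+148·6·127890, 73·127890+6·1555849) = (227143297,18671064)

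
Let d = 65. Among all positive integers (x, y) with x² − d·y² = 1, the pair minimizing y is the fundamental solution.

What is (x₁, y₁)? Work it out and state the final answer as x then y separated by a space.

[8; 16] for √65; ℓ=1 ⇒ convergent index 1
k=0  a_k=8  p_k/q_k = 8/1
k=1  a_k=16  p_k/q_k = 129/16
fundamental: x₁=129, y₁=16  (since 16641 − 65·256 = 1)

129 16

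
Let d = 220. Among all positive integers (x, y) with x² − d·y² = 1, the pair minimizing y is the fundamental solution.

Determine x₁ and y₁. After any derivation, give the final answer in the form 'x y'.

89 6

√220 = [14; 1,4,1,28, …], period ℓ=4 (even) → k=3
i=0: a=14 ⇒ p=14, q=1
i=1: a=1 ⇒ p=15, q=1
i=2: a=4 ⇒ p=74, q=5
i=3: a=1 ⇒ p=89, q=6
→ (89, 6).  Check: 89²=7921, 220·6²=7920, difference 1.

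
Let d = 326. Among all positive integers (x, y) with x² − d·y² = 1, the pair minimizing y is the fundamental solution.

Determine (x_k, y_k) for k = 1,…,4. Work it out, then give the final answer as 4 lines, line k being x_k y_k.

√326 = [18; 18,36, …], period ℓ=2 (even) → k=1
a_0=18:  p_0=18·1+0=18,  q_0=18·0+1=1
a_1=18:  p_1=18·18+1=325,  q_1=18·1+0=18
fundamental: x₁=325, y₁=18  (since 105625 − 326·324 = 1)
(x_2, y_2) = (325·325 + 326·18·18, 325·18 + 18·325) = (211249, 11700)
(x_3, y_3) = (325·211249 + 326·18·11700, 325·11700 + 18·211249) = (137311525, 7604982)
(x_4, y_4) = (325·137311525 + 326·18·7604982, 325·7604982 + 18·137311525) = (89252280001, 4943226600)

325 18
211249 11700
137311525 7604982
89252280001 4943226600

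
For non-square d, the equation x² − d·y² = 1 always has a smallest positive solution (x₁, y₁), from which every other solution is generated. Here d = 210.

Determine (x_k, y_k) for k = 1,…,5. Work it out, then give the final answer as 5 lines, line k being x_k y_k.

d=210: √d = [14; 2,28] (ℓ=2, even), read p_1/q_1
k=0  a_k=14  p_k/q_k = 14/1
k=1  a_k=2  p_k/q_k = 29/2
(x₁, y₁) = (29, 2);  29² − 210·2² = 1 ✓
k=2:  x_2 = 29·29+210·2·2 = 1681,  y_2 = 29·2+2·29 = 116
k=3:  x_3 = 29·1681+210·2·116 = 97469,  y_3 = 29·116+2·1681 = 6726
k=4:  x_4 = 29·97469+210·2·6726 = 5651521,  y_4 = 29·6726+2·97469 = 389992
k=5:  x_5 = 29·5651521+210·2·389992 = 327690749,  y_5 = 29·389992+2·5651521 = 22612810

29 2
1681 116
97469 6726
5651521 389992
327690749 22612810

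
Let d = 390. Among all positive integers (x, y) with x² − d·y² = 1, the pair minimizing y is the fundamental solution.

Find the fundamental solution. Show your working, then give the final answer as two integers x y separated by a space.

79 4

√390 → a₀=19, period (1,2,1,38); ℓ=4 even so k=3
k=0  a_k=19  p_k/q_k = 19/1
k=1  a_k=1  p_k/q_k = 20/1
k=2  a_k=2  p_k/q_k = 59/3
k=3  a_k=1  p_k/q_k = 79/4
→ (79, 4).  Check: 79²=6241, 390·4²=6240, difference 1.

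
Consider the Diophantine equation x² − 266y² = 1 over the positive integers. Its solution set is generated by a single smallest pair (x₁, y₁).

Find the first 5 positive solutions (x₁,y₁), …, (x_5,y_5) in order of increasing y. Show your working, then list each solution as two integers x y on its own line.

√266 → a₀=16, period (3,4,3,32); ℓ=4 even so k=3
a_0=16:  p_0=16·1+0=16,  q_0=16·0+1=1
a_1=3:  p_1=3·16+1=49,  q_1=3·1+0=3
a_2=4:  p_2=4·49+16=212,  q_2=4·3+1=13
a_3=3:  p_3=3·212+49=685,  q_3=3·13+3=42
→ (685, 42).  Check: 685²=469225, 266·42²=469224, difference 1.
k=2:  x_2 = 685·685+266·42·42 = 938449,  y_2 = 685·42+42·685 = 57540
k=3:  x_3 = 685·938449+266·42·57540 = 1285674445,  y_3 = 685·57540+42·938449 = 78829758
k=4:  x_4 = 685·1285674445+266·42·78829758 = 1761373051201,  y_4 = 685·78829758+42·1285674445 = 107996710920
k=5:  x_5 = 685·1761373051201+266·42·107996710920 = 2413079794470925,  y_5 = 685·107996710920+42·1761373051201 = 147955415130642

685 42
938449 57540
1285674445 78829758
1761373051201 107996710920
2413079794470925 147955415130642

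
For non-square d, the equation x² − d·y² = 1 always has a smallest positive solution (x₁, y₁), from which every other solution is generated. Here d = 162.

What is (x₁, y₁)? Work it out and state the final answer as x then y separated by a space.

√162 → a₀=12, period (1,2,1,2,12,2,1,2,1,24); ℓ=10 even so k=9
k=0  a_k=12  p_k/q_k = 12/1
…
k=2  a_k=2  p_k/q_k = 38/3
k=3  a_k=1  p_k/q_k = 51/4
k=4  a_k=2  p_k/q_k = 140/11
…
k=6  a_k=2  p_k/q_k = 3602/283
…
k=8  a_k=2  p_k/q_k = 14268/1121
k=9  a_k=1  p_k/q_k = 19601/1540
(x₁, y₁) = (19601, 1540);  19601² − 162·1540² = 1 ✓

19601 1540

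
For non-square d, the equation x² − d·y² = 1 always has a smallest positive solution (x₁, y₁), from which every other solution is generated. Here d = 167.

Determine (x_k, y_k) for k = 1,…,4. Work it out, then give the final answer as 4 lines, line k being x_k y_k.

d=167: √d = [12; 1,11,1,24] (ℓ=4, even), read p_3/q_3
a_0=12:  p_0=12·1+0=12,  q_0=12·0+1=1
a_1=1:  p_1=1·12+1=13,  q_1=1·1+0=1
a_2=11:  p_2=11·13+12=155,  q_2=11·1+1=12
a_3=1:  p_3=1·155+13=168,  q_3=1·12+1=13
fundamental: x₁=168, y₁=13  (since 28224 − 167·169 = 1)
k=2:  x_2 = 168·168+167·13·13 = 56447,  y_2 = 168·13+13·168 = 4368
k=3:  x_3 = 168·56447+167·13·4368 = 18966024,  y_3 = 168·4368+13·56447 = 1467635
k=4:  x_4 = 168·18966024+167·13·1467635 = 6372527617,  y_4 = 168·1467635+13·18966024 = 493120992

168 13
56447 4368
18966024 1467635
6372527617 493120992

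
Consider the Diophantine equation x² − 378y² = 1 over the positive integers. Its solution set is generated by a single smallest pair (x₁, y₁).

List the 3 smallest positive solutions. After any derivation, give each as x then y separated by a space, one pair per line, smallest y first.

8749 450
153090001 7874100
2678768828749 137781001350

√378 → a₀=19, period (2,3,1,4,1,3,2,38); ℓ=8 even so k=7
step 0: (19, 1)  from 19·(1,0) + (0,1)
step 1: (39, 2)  from 2·(19,1) + (1,0)
…
step 3: (175, 9)  from 1·(136,7) + (39,2)
step 4: (836, 43)  from 4·(175,9) + (136,7)
step 5: (1011, 52)  from 1·(836,43) + (175,9)
step 6: (3869, 199)  from 3·(1011,52) + (836,43)
step 7: (8749, 450)  from 2·(3869,199) + (1011,52)
→ (8749, 450).  Check: 8749²=76545001, 378·450²=76545000, difference 1.
n=2: (8749,450)∘(8749,450) = (8749·8749+378·450·450, 8749·450+450·8749) = (153090001,7874100)
n=3: (153090001,7874100)∘(8749,450) = (8749·153090001+378·450·7874100, 8749·7874100+450·153090001) = (2678768828749,137781001350)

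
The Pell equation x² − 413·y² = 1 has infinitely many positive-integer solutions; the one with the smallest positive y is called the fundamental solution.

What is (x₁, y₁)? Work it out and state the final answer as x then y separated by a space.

√413 = [20; 3,9,1,4,1,9,3,40, …], period ℓ=8 (even) → k=7
i=0: a=20 ⇒ p=20, q=1
i=1: a=3 ⇒ p=61, q=3
i=2: a=9 ⇒ p=569, q=28
…
i=4: a=4 ⇒ p=3089, q=152
i=5: a=1 ⇒ p=3719, q=183
i=6: a=9 ⇒ p=36560, q=1799
i=7: a=3 ⇒ p=113399, q=5580
fundamental: x₁=113399, y₁=5580  (since 12859333201 − 413·31136400 = 1)

113399 5580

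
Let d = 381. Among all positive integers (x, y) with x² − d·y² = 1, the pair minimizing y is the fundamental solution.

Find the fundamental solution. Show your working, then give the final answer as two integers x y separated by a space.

1015 52

[19; 1,1,12,1,1,38] for √381; ℓ=6 ⇒ convergent index 5
i=0: a=19 ⇒ p=19, q=1
…
i=3: a=12 ⇒ p=488, q=25
i=4: a=1 ⇒ p=527, q=27
i=5: a=1 ⇒ p=1015, q=52
fundamental: x₁=1015, y₁=52  (since 1030225 − 381·2704 = 1)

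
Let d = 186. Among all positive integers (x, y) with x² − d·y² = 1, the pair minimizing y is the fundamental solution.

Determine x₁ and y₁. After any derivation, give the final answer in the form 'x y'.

[13; 1,1,1,3,4,3,1,1,1,26] for √186; ℓ=10 ⇒ convergent index 9
i=0: a=13 ⇒ p=13, q=1
…
i=2: a=1 ⇒ p=27, q=2
i=3: a=1 ⇒ p=41, q=3
…
i=5: a=4 ⇒ p=641, q=47
…
i=7: a=1 ⇒ p=2714, q=199
i=8: a=1 ⇒ p=4787, q=351
i=9: a=1 ⇒ p=7501, q=550
(x₁, y₁) = (7501, 550);  7501² − 186·550² = 1 ✓

7501 550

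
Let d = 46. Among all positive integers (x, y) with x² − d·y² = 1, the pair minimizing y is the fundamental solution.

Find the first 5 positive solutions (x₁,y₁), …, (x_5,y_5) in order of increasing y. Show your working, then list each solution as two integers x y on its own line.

[6; 1,3,1,1,2,6,2,1,1,3,1,12] for √46; ℓ=12 ⇒ convergent index 11
i=0: a=6 ⇒ p=6, q=1
…
i=2: a=3 ⇒ p=27, q=4
i=3: a=1 ⇒ p=34, q=5
…
i=5: a=2 ⇒ p=156, q=23
…
i=7: a=2 ⇒ p=2150, q=317
…
i=9: a=1 ⇒ p=5297, q=781
i=10: a=3 ⇒ p=19038, q=2807
i=11: a=1 ⇒ p=24335, q=3588
fundamental: x₁=24335, y₁=3588  (since 592192225 − 46·12873744 = 1)
(24335+3588√46)^2 = 1184384449 + 174627960√46
(24335+3588√46)^3 = 57643991108495 + 8499142809612√46
(24335+3588√46)^4 = 2805533046066067201 + 413653280369188080√46
(24335+3588√46)^5 = 136545293294391499564175 + 20132505147069241043988√46

24335 3588
1184384449 174627960
57643991108495 8499142809612
2805533046066067201 413653280369188080
136545293294391499564175 20132505147069241043988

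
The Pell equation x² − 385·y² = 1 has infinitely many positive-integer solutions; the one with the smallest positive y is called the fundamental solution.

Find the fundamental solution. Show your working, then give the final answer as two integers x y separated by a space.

[19; 1,1,1,1,1,…,1,1,38] for √385; ℓ=16 ⇒ convergent index 15
step 0: (19, 1)  from 19·(1,0) + (0,1)
step 1: (20, 1)  from 1·(19,1) + (1,0)
…
step 3: (59, 3)  from 1·(39,2) + (20,1)
step 4: (98, 5)  from 1·(59,3) + (39,2)
step 5: (157, 8)  from 1·(98,5) + (59,3)
step 6: (569, 29)  from 3·(157,8) + (98,5)
…
step 9: (2747, 140)  from 1·(2021,103) + (726,37)
step 10: (10262, 523)  from 3·(2747,140) + (2021,103)
step 11: (13009, 663)  from 1·(10262,523) + (2747,140)
…
step 14: (59551, 3035)  from 1·(36280,1849) + (23271,1186)
step 15: (95831, 4884)  from 1·(59551,3035) + (36280,1849)
(x₁, y₁) = (95831, 4884);  95831² − 385·4884² = 1 ✓

95831 4884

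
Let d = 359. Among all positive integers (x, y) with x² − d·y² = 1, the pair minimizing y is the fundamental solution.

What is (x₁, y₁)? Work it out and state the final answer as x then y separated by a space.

360 19

[18; 1,17,1,36] for √359; ℓ=4 ⇒ convergent index 3
step 0: (18, 1)  from 18·(1,0) + (0,1)
…
step 2: (341, 18)  from 17·(19,1) + (18,1)
step 3: (360, 19)  from 1·(341,18) + (19,1)
→ (360, 19).  Check: 360²=129600, 359·19²=129599, difference 1.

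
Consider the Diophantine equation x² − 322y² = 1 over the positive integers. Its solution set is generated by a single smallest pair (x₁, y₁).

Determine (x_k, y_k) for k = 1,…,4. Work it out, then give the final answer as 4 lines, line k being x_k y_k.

323 18
208657 11628
134792099 7511670
87075487297 4852527192

√322 = [17; 1,16,1,34, …], period ℓ=4 (even) → k=3
i=0: a=17 ⇒ p=17, q=1
…
i=2: a=16 ⇒ p=305, q=17
i=3: a=1 ⇒ p=323, q=18
→ (323, 18).  Check: 323²=104329, 322·18²=104328, difference 1.
(x_2, y_2) = (323·323 + 322·18·18, 323·18 + 18·323) = (208657, 11628)
(x_3, y_3) = (323·208657 + 322·18·11628, 323·11628 + 18·208657) = (134792099, 7511670)
(x_4, y_4) = (323·134792099 + 322·18·7511670, 323·7511670 + 18·134792099) = (87075487297, 4852527192)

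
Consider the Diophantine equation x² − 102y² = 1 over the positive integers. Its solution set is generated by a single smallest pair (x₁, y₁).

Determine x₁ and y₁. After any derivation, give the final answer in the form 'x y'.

101 10

[10; 10,20] for √102; ℓ=2 ⇒ convergent index 1
k=0  a_k=10  p_k/q_k = 10/1
k=1  a_k=10  p_k/q_k = 101/10
→ (101, 10).  Check: 101²=10201, 102·10²=10200, difference 1.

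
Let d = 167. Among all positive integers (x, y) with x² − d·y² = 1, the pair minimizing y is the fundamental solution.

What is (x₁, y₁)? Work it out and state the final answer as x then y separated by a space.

168 13

√167 = [12; 1,11,1,24, …], period ℓ=4 (even) → k=3
i=0: a=12 ⇒ p=12, q=1
i=1: a=1 ⇒ p=13, q=1
i=2: a=11 ⇒ p=155, q=12
i=3: a=1 ⇒ p=168, q=13
fundamental: x₁=168, y₁=13  (since 28224 − 167·169 = 1)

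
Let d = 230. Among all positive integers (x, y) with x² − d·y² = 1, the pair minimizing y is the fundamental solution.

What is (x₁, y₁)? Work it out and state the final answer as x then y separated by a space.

√230 = [15; 6,30, …], period ℓ=2 (even) → k=1
k=0  a_k=15  p_k/q_k = 15/1
k=1  a_k=6  p_k/q_k = 91/6
fundamental: x₁=91, y₁=6  (since 8281 − 230·36 = 1)

91 6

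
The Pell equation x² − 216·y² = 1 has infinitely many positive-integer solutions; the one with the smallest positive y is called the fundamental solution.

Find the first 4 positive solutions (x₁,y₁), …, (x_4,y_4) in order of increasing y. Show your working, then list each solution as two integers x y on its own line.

485 33
470449 32010
456335045 31049667
442644523201 30118144980

√216 = [14; 1,2,3,2,1,28, …], period ℓ=6 (even) → k=5
k=0  a_k=14  p_k/q_k = 14/1
k=1  a_k=1  p_k/q_k = 15/1
k=2  a_k=2  p_k/q_k = 44/3
…
k=4  a_k=2  p_k/q_k = 338/23
k=5  a_k=1  p_k/q_k = 485/33
fundamental: x₁=485, y₁=33  (since 235225 − 216·1089 = 1)
(485+33√216)^2 = 470449 + 32010√216
(485+33√216)^3 = 456335045 + 31049667√216
(485+33√216)^4 = 442644523201 + 30118144980√216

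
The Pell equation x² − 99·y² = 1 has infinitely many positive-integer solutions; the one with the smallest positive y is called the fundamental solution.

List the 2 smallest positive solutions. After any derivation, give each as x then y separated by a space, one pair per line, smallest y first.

√99 → a₀=9, period (1,18); ℓ=2 even so k=1
a_0=9:  p_0=9·1+0=9,  q_0=9·0+1=1
a_1=1:  p_1=1·9+1=10,  q_1=1·1+0=1
→ (10, 1).  Check: 10²=100, 99·1²=99, difference 1.
n=2: (10,1)∘(10,1) = (10·10+99·1·1, 10·1+1·10) = (199,20)

10 1
199 20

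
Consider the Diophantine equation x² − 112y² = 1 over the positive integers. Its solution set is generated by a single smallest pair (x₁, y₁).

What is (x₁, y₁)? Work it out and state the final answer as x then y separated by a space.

√112 → a₀=10, period (1,1,2,1,1,20); ℓ=6 even so k=5
k=0  a_k=10  p_k/q_k = 10/1
k=1  a_k=1  p_k/q_k = 11/1
…
k=3  a_k=2  p_k/q_k = 53/5
k=4  a_k=1  p_k/q_k = 74/7
k=5  a_k=1  p_k/q_k = 127/12
→ (127, 12).  Check: 127²=16129, 112·12²=16128, difference 1.

127 12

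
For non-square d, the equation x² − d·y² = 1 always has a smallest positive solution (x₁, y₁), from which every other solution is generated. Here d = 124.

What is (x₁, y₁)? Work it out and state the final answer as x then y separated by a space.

[11; 7,2,1,1,1,…,2,7,22] for √124; ℓ=16 ⇒ convergent index 15
k=0  a_k=11  p_k/q_k = 11/1
k=1  a_k=7  p_k/q_k = 78/7
…
k=3  a_k=1  p_k/q_k = 245/22
k=4  a_k=1  p_k/q_k = 412/37
k=5  a_k=1  p_k/q_k = 657/59
k=6  a_k=3  p_k/q_k = 2383/214
k=7  a_k=1  p_k/q_k = 3040/273
…
k=9  a_k=1  p_k/q_k = 17583/1579
…
k=11  a_k=1  p_k/q_k = 84875/7622
k=12  a_k=1  p_k/q_k = 152167/13665
k=13  a_k=1  p_k/q_k = 237042/21287
k=14  a_k=2  p_k/q_k = 626251/56239
k=15  a_k=7  p_k/q_k = 4620799/414960
(x₁, y₁) = (4620799, 414960);  4620799² − 124·414960² = 1 ✓

4620799 414960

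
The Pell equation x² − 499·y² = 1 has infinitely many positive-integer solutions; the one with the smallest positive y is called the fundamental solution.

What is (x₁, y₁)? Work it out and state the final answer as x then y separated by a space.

4490 201

√499 = [22; 2,1,21,1,2,44, …], period ℓ=6 (even) → k=5
step 0: (22, 1)  from 22·(1,0) + (0,1)
…
step 2: (67, 3)  from 1·(45,2) + (22,1)
step 3: (1452, 65)  from 21·(67,3) + (45,2)
step 4: (1519, 68)  from 1·(1452,65) + (67,3)
step 5: (4490, 201)  from 2·(1519,68) + (1452,65)
fundamental: x₁=4490, y₁=201  (since 20160100 − 499·40401 = 1)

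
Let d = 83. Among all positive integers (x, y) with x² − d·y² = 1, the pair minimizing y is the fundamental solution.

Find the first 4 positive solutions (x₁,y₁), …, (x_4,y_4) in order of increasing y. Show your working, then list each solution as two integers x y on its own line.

82 9
13447 1476
2205226 242055
361643617 39695544

[9; 9,18] for √83; ℓ=2 ⇒ convergent index 1
a_0=9:  p_0=9·1+0=9,  q_0=9·0+1=1
a_1=9:  p_1=9·9+1=82,  q_1=9·1+0=9
(x₁, y₁) = (82, 9);  82² − 83·9² = 1 ✓
(82+9√83)^2 = 13447 + 1476√83
(82+9√83)^3 = 2205226 + 242055√83
(82+9√83)^4 = 361643617 + 39695544√83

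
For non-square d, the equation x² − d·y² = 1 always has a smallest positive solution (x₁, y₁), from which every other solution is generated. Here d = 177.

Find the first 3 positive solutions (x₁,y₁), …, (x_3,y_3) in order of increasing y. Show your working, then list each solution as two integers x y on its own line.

d=177: √d = [13; 3,3,2,8,2,3,3,26] (ℓ=8, even), read p_7/q_7
step 0: (13, 1)  from 13·(1,0) + (0,1)
…
step 6: (18985, 1427)  from 3·(5468,411) + (2581,194)
step 7: (62423, 4692)  from 3·(18985,1427) + (5468,411)
(x₁, y₁) = (62423, 4692);  62423² − 177·4692² = 1 ✓
k=2:  x_2 = 62423·62423+177·4692·4692 = 7793261857,  y_2 = 62423·4692+4692·62423 = 585777432
k=3:  x_3 = 62423·7793261857+177·4692·585777432 = 972957569736599,  y_3 = 62423·585777432+4692·7793261857 = 73131969270780

62423 4692
7793261857 585777432
972957569736599 73131969270780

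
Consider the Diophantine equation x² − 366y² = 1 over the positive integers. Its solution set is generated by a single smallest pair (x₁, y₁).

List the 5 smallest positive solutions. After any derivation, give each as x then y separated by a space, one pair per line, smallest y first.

d=366: √d = [19; 7,1,1,1,2,12,2,1,1,1,7,38] (ℓ=12, even), read p_11/q_11
i=0: a=19 ⇒ p=19, q=1
i=1: a=7 ⇒ p=134, q=7
…
i=3: a=1 ⇒ p=287, q=15
i=4: a=1 ⇒ p=440, q=23
i=5: a=2 ⇒ p=1167, q=61
i=6: a=12 ⇒ p=14444, q=755
i=7: a=2 ⇒ p=30055, q=1571
i=8: a=1 ⇒ p=44499, q=2326
i=9: a=1 ⇒ p=74554, q=3897
i=10: a=1 ⇒ p=119053, q=6223
i=11: a=7 ⇒ p=907925, q=47458
(x₁, y₁) = (907925, 47458);  907925² − 366·47458² = 1 ✓
(x_2, y_2) = (907925·907925 + 366·47458·47458, 907925·47458 + 47458·907925) = (1648655611249, 86176609300)
(x_3, y_3) = (907925·1648655611249 + 366·47458·86176609300, 907925·86176609300 + 47458·1648655611249) = (2993711291685588725, 156483795997357542)
(x_4, y_4) = (907925·2993711291685588725 + 366·47458·156483795997357542, 907925·156483795997357542 + 47458·2993711291685588725) = (5436130649005627630680001, 284151100961715516031400)
(x_5, y_5) = (907925·5436130649005627630680001 + 366·47458·284151100961715516031400, 907925·284151100961715516031400 + 47458·5436130649005627630680001) = (9871197838993875221878594227125, 515975776681174635989620332458)

907925 47458
1648655611249 86176609300
2993711291685588725 156483795997357542
5436130649005627630680001 284151100961715516031400
9871197838993875221878594227125 515975776681174635989620332458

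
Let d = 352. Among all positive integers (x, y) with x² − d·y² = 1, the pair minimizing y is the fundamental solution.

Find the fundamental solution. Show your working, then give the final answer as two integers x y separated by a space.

77617 4137

d=352: √d = [18; 1,3,5,9,5,3,1,36] (ℓ=8, even), read p_7/q_7
k=0  a_k=18  p_k/q_k = 18/1
…
k=4  a_k=9  p_k/q_k = 3621/193
k=5  a_k=5  p_k/q_k = 18499/986
k=6  a_k=3  p_k/q_k = 59118/3151
k=7  a_k=1  p_k/q_k = 77617/4137
(x₁, y₁) = (77617, 4137);  77617² − 352·4137² = 1 ✓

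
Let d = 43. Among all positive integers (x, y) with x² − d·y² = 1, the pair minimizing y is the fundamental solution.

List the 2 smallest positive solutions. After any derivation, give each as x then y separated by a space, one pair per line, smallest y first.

d=43: √d = [6; 1,1,3,1,5,1,3,1,1,12] (ℓ=10, even), read p_9/q_9
k=0  a_k=6  p_k/q_k = 6/1
k=1  a_k=1  p_k/q_k = 7/1
k=2  a_k=1  p_k/q_k = 13/2
k=3  a_k=3  p_k/q_k = 46/7
k=4  a_k=1  p_k/q_k = 59/9
k=5  a_k=5  p_k/q_k = 341/52
k=6  a_k=1  p_k/q_k = 400/61
…
k=8  a_k=1  p_k/q_k = 1941/296
k=9  a_k=1  p_k/q_k = 3482/531
fundamental: x₁=3482, y₁=531  (since 12124324 − 43·281961 = 1)
k=2:  x_2 = 3482·3482+43·531·531 = 24248647,  y_2 = 3482·531+531·3482 = 3697884

3482 531
24248647 3697884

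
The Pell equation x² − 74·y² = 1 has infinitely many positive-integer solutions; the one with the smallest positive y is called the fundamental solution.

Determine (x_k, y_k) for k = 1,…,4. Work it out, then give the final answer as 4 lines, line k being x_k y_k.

[8; 1,1,1,1,16] for √74; ℓ=5 ⇒ convergent index 9
k=0  a_k=8  p_k/q_k = 8/1
k=1  a_k=1  p_k/q_k = 9/1
k=2  a_k=1  p_k/q_k = 17/2
k=3  a_k=1  p_k/q_k = 26/3
k=4  a_k=1  p_k/q_k = 43/5
k=5  a_k=16  p_k/q_k = 714/83
k=6  a_k=1  p_k/q_k = 757/88
k=7  a_k=1  p_k/q_k = 1471/171
k=8  a_k=1  p_k/q_k = 2228/259
k=9  a_k=1  p_k/q_k = 3699/430
fundamental: x₁=3699, y₁=430  (since 13682601 − 74·184900 = 1)
(3699+430√74)^2 = 27365201 + 3181140√74
(3699+430√74)^3 = 202447753299 + 23534073290√74
(3699+430√74)^4 = 1497708451540801 + 174105071018280√74

3699 430
27365201 3181140
202447753299 23534073290
1497708451540801 174105071018280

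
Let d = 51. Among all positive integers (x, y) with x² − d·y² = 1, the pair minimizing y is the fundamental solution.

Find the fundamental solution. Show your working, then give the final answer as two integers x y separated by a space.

√51 = [7; 7,14, …], period ℓ=2 (even) → k=1
i=0: a=7 ⇒ p=7, q=1
i=1: a=7 ⇒ p=50, q=7
(x₁, y₁) = (50, 7);  50² − 51·7² = 1 ✓

50 7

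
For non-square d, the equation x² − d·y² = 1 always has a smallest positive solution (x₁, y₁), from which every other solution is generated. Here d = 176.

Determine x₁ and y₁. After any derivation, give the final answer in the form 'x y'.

[13; 3,1,3,26] for √176; ℓ=4 ⇒ convergent index 3
k=0  a_k=13  p_k/q_k = 13/1
k=1  a_k=3  p_k/q_k = 40/3
k=2  a_k=1  p_k/q_k = 53/4
k=3  a_k=3  p_k/q_k = 199/15
fundamental: x₁=199, y₁=15  (since 39601 − 176·225 = 1)

199 15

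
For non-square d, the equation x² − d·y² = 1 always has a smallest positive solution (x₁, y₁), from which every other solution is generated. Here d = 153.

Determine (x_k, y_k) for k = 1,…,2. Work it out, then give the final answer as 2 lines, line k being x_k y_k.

2177 176
9478657 766304

√153 = [12; 2,1,2,2,2,1,2,24, …], period ℓ=8 (even) → k=7
i=0: a=12 ⇒ p=12, q=1
i=1: a=2 ⇒ p=25, q=2
…
i=4: a=2 ⇒ p=235, q=19
…
i=6: a=1 ⇒ p=804, q=65
i=7: a=2 ⇒ p=2177, q=176
fundamental: x₁=2177, y₁=176  (since 4739329 − 153·30976 = 1)
n=2: (2177,176)∘(2177,176) = (2177·2177+153·176·176, 2177·176+176·2177) = (9478657,766304)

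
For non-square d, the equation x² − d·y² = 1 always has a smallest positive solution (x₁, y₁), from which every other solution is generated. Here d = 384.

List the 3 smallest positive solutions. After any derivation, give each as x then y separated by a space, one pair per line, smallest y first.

4801 245
46099201 2352490
442644523201 22588608735

√384 → a₀=19, period (1,1,2,9,2,1,1,38); ℓ=8 even so k=7
a_0=19:  p_0=19·1+0=19,  q_0=19·0+1=1
…
a_6=1:  p_6=1·1940+921=2861,  q_6=1·99+47=146
a_7=1:  p_7=1·2861+1940=4801,  q_7=1·146+99=245
(x₁, y₁) = (4801, 245);  4801² − 384·245² = 1 ✓
n=2: (4801,245)∘(4801,245) = (4801·4801+384·245·245, 4801·245+245·4801) = (46099201,2352490)
n=3: (46099201,2352490)∘(4801,245) = (4801·46099201+384·245·2352490, 4801·2352490+245·46099201) = (442644523201,22588608735)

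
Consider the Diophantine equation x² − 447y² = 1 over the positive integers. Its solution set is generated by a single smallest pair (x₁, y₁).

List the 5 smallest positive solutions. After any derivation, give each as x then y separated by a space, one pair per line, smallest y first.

148 7
43807 2072
12966724 613305
3838106497 181536208
1136066556388 53734104263

√447 = [21; 7,42, …], period ℓ=2 (even) → k=1
k=0  a_k=21  p_k/q_k = 21/1
k=1  a_k=7  p_k/q_k = 148/7
(x₁, y₁) = (148, 7);  148² − 447·7² = 1 ✓
(x_2, y_2) = (148·148 + 447·7·7, 148·7 + 7·148) = (43807, 2072)
(x_3, y_3) = (148·43807 + 447·7·2072, 148·2072 + 7·43807) = (12966724, 613305)
(x_4, y_4) = (148·12966724 + 447·7·613305, 148·613305 + 7·12966724) = (3838106497, 181536208)
(x_5, y_5) = (148·3838106497 + 447·7·181536208, 148·181536208 + 7·3838106497) = (1136066556388, 53734104263)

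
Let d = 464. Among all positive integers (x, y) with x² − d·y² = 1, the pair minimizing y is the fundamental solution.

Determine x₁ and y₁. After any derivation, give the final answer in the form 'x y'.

d=464: √d = [21; 1,1,5,1,1,1,5,1,1,42] (ℓ=10, even), read p_9/q_9
a_0=21:  p_0=21·1+0=21,  q_0=21·0+1=1
…
a_3=5:  p_3=5·43+22=237,  q_3=5·2+1=11
a_4=1:  p_4=1·237+43=280,  q_4=1·11+2=13
…
a_8=1:  p_8=1·4502+797=5299,  q_8=1·209+37=246
a_9=1:  p_9=1·5299+4502=9801,  q_9=1·246+209=455
→ (9801, 455).  Check: 9801²=96059601, 464·455²=96059600, difference 1.

9801 455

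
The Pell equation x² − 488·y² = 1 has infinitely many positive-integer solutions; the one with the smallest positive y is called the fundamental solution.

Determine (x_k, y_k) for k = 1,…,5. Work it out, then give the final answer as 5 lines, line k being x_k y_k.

[22; 11,44] for √488; ℓ=2 ⇒ convergent index 1
i=0: a=22 ⇒ p=22, q=1
i=1: a=11 ⇒ p=243, q=11
→ (243, 11).  Check: 243²=59049, 488·11²=59048, difference 1.
(243+11√488)^2 = 118097 + 5346√488
(243+11√488)^3 = 57394899 + 2598145√488
(243+11√488)^4 = 27893802817 + 1262693124√488
(243+11√488)^5 = 13556330774163 + 613666260119√488

243 11
118097 5346
57394899 2598145
27893802817 1262693124
13556330774163 613666260119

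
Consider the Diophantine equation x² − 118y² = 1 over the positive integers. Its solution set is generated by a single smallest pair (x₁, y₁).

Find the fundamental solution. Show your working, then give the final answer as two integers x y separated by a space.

√118 = [10; 1,6,3,2,10,2,3,6,1,20, …], period ℓ=10 (even) → k=9
step 0: (10, 1)  from 10·(1,0) + (0,1)
step 1: (11, 1)  from 1·(10,1) + (1,0)
step 2: (76, 7)  from 6·(11,1) + (10,1)
step 3: (239, 22)  from 3·(76,7) + (11,1)
step 4: (554, 51)  from 2·(239,22) + (76,7)
step 5: (5779, 532)  from 10·(554,51) + (239,22)
step 6: (12112, 1115)  from 2·(5779,532) + (554,51)
step 7: (42115, 3877)  from 3·(12112,1115) + (5779,532)
step 8: (264802, 24377)  from 6·(42115,3877) + (12112,1115)
step 9: (306917, 28254)  from 1·(264802,24377) + (42115,3877)
fundamental: x₁=306917, y₁=28254  (since 94198044889 − 118·798288516 = 1)

306917 28254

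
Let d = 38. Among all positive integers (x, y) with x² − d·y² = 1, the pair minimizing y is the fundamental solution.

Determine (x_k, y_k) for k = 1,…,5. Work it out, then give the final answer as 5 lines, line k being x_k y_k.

√38 = [6; 6,12, …], period ℓ=2 (even) → k=1
a_0=6:  p_0=6·1+0=6,  q_0=6·0+1=1
a_1=6:  p_1=6·6+1=37,  q_1=6·1+0=6
fundamental: x₁=37, y₁=6  (since 1369 − 38·36 = 1)
(x_2, y_2) = (37·37 + 38·6·6, 37·6 + 6·37) = (2737, 444)
(x_3, y_3) = (37·2737 + 38·6·444, 37·444 + 6·2737) = (202501, 32850)
(x_4, y_4) = (37·202501 + 38·6·32850, 37·32850 + 6·202501) = (14982337, 2430456)
(x_5, y_5) = (37·14982337 + 38·6·2430456, 37·2430456 + 6·14982337) = (1108490437, 179820894)

37 6
2737 444
202501 32850
14982337 2430456
1108490437 179820894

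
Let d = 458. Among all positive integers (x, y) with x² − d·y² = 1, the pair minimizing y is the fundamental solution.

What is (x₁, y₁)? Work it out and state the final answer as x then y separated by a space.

d=458: √d = [21; 2,2,42] (ℓ=3, odd), read p_5/q_5
k=0  a_k=21  p_k/q_k = 21/1
…
k=2  a_k=2  p_k/q_k = 107/5
…
k=4  a_k=2  p_k/q_k = 9181/429
k=5  a_k=2  p_k/q_k = 22899/1070
(x₁, y₁) = (22899, 1070);  22899² − 458·1070² = 1 ✓

22899 1070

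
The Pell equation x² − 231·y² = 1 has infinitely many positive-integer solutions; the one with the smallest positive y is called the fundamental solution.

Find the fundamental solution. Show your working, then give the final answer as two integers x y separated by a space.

76 5

d=231: √d = [15; 5,30] (ℓ=2, even), read p_1/q_1
k=0  a_k=15  p_k/q_k = 15/1
k=1  a_k=5  p_k/q_k = 76/5
→ (76, 5).  Check: 76²=5776, 231·5²=5775, difference 1.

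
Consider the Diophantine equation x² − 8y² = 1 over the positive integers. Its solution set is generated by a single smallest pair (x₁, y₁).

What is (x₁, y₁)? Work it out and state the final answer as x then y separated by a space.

d=8: √d = [2; 1,4] (ℓ=2, even), read p_1/q_1
k=0  a_k=2  p_k/q_k = 2/1
k=1  a_k=1  p_k/q_k = 3/1
→ (3, 1).  Check: 3²=9, 8·1²=8, difference 1.

3 1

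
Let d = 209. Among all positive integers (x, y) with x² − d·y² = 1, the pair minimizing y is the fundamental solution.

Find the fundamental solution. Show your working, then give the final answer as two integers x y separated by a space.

√209 = [14; 2,5,3,2,3,5,2,28, …], period ℓ=8 (even) → k=7
step 0: (14, 1)  from 14·(1,0) + (0,1)
…
step 3: (506, 35)  from 3·(159,11) + (29,2)
…
step 5: (4019, 278)  from 3·(1171,81) + (506,35)
step 6: (21266, 1471)  from 5·(4019,278) + (1171,81)
step 7: (46551, 3220)  from 2·(21266,1471) + (4019,278)
fundamental: x₁=46551, y₁=3220  (since 2166995601 − 209·10368400 = 1)

46551 3220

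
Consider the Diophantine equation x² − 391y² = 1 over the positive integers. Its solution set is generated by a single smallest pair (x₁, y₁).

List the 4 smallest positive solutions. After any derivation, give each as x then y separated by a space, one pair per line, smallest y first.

7338680 371133
107712448284799 5447252648880
1580934379957370111960 79951288138564985667
23203943031010998074028940801 1173473838473442730776750240

d=391: √d = [19; 1,3,2,2,1,…,3,1,38] (ℓ=16, even), read p_15/q_15
k=0  a_k=19  p_k/q_k = 19/1
…
k=2  a_k=3  p_k/q_k = 79/4
k=3  a_k=2  p_k/q_k = 178/9
k=4  a_k=2  p_k/q_k = 435/22
…
k=6  a_k=1  p_k/q_k = 1048/53
…
k=8  a_k=19  p_k/q_k = 52519/2656
k=9  a_k=2  p_k/q_k = 107747/5449
k=10  a_k=1  p_k/q_k = 160266/8105
…
k=12  a_k=2  p_k/q_k = 696292/35213
…
k=14  a_k=3  p_k/q_k = 5678083/287153
k=15  a_k=1  p_k/q_k = 7338680/371133
fundamental: x₁=7338680, y₁=371133  (since 53856224142400 − 391·137739703689 = 1)
k=2:  x_2 = 7338680·7338680+391·371133·371133 = 107712448284799,  y_2 = 7338680·371133+371133·7338680 = 5447252648880
k=3:  x_3 = 7338680·107712448284799+391·371133·5447252648880 = 1580934379957370111960,  y_3 = 7338680·5447252648880+371133·107712448284799 = 79951288138564985667
k=4:  x_4 = 7338680·1580934379957370111960+391·371133·79951288138564985667 = 23203943031010998074028940801,  y_4 = 7338680·79951288138564985667+371133·1580934379957370111960 = 1173473838473442730776750240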